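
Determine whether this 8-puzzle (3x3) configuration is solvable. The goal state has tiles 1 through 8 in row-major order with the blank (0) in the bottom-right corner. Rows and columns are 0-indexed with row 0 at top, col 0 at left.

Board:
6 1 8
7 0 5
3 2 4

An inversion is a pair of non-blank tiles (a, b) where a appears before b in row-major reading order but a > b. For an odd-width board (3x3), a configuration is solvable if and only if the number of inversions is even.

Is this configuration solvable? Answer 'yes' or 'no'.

Inversions (pairs i<j in row-major order where tile[i] > tile[j] > 0): 18
18 is even, so the puzzle is solvable.

Answer: yes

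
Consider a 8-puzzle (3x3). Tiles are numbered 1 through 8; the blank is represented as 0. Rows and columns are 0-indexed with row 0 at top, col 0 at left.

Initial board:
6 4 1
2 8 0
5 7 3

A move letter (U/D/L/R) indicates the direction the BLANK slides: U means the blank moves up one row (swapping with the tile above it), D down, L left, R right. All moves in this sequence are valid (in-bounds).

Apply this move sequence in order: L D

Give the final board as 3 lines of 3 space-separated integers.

Answer: 6 4 1
2 7 8
5 0 3

Derivation:
After move 1 (L):
6 4 1
2 0 8
5 7 3

After move 2 (D):
6 4 1
2 7 8
5 0 3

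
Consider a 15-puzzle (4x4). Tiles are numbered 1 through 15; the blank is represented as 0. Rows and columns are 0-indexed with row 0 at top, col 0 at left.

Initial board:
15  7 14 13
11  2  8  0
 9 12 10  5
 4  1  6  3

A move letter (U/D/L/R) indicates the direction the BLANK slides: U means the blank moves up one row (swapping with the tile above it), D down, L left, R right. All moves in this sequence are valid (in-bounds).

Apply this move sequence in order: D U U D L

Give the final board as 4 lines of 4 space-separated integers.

Answer: 15  7 14 13
11  2  0  8
 9 12 10  5
 4  1  6  3

Derivation:
After move 1 (D):
15  7 14 13
11  2  8  5
 9 12 10  0
 4  1  6  3

After move 2 (U):
15  7 14 13
11  2  8  0
 9 12 10  5
 4  1  6  3

After move 3 (U):
15  7 14  0
11  2  8 13
 9 12 10  5
 4  1  6  3

After move 4 (D):
15  7 14 13
11  2  8  0
 9 12 10  5
 4  1  6  3

After move 5 (L):
15  7 14 13
11  2  0  8
 9 12 10  5
 4  1  6  3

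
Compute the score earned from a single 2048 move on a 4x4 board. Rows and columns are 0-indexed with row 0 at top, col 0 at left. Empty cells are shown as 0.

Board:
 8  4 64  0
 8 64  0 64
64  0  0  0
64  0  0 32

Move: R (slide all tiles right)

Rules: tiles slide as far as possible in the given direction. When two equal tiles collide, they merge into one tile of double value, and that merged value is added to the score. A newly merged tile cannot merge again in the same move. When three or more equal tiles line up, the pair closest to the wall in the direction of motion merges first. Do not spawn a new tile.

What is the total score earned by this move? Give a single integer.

Answer: 128

Derivation:
Slide right:
row 0: [8, 4, 64, 0] -> [0, 8, 4, 64]  score +0 (running 0)
row 1: [8, 64, 0, 64] -> [0, 0, 8, 128]  score +128 (running 128)
row 2: [64, 0, 0, 0] -> [0, 0, 0, 64]  score +0 (running 128)
row 3: [64, 0, 0, 32] -> [0, 0, 64, 32]  score +0 (running 128)
Board after move:
  0   8   4  64
  0   0   8 128
  0   0   0  64
  0   0  64  32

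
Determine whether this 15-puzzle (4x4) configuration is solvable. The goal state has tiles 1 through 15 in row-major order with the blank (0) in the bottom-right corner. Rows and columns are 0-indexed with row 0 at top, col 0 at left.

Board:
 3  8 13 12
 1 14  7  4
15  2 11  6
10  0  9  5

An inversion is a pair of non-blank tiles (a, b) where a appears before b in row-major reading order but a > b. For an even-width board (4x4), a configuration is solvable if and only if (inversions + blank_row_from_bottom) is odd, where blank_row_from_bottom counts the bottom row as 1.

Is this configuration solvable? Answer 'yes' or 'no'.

Inversions: 54
Blank is in row 3 (0-indexed from top), which is row 1 counting from the bottom (bottom = 1).
54 + 1 = 55, which is odd, so the puzzle is solvable.

Answer: yes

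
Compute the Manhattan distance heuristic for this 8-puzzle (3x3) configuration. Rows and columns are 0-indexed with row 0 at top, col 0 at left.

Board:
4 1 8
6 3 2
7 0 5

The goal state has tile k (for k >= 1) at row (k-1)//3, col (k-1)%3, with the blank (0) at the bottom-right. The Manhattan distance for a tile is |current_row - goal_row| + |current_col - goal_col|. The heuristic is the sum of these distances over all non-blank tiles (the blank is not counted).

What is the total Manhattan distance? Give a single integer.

Answer: 13

Derivation:
Tile 4: (0,0)->(1,0) = 1
Tile 1: (0,1)->(0,0) = 1
Tile 8: (0,2)->(2,1) = 3
Tile 6: (1,0)->(1,2) = 2
Tile 3: (1,1)->(0,2) = 2
Tile 2: (1,2)->(0,1) = 2
Tile 7: (2,0)->(2,0) = 0
Tile 5: (2,2)->(1,1) = 2
Sum: 1 + 1 + 3 + 2 + 2 + 2 + 0 + 2 = 13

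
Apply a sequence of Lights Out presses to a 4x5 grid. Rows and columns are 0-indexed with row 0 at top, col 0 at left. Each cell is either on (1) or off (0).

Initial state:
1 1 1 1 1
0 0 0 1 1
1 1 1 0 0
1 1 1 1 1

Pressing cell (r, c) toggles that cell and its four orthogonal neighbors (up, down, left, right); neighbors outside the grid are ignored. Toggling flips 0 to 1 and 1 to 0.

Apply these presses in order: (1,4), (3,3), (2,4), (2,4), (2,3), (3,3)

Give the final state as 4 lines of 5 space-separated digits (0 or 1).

After press 1 at (1,4):
1 1 1 1 0
0 0 0 0 0
1 1 1 0 1
1 1 1 1 1

After press 2 at (3,3):
1 1 1 1 0
0 0 0 0 0
1 1 1 1 1
1 1 0 0 0

After press 3 at (2,4):
1 1 1 1 0
0 0 0 0 1
1 1 1 0 0
1 1 0 0 1

After press 4 at (2,4):
1 1 1 1 0
0 0 0 0 0
1 1 1 1 1
1 1 0 0 0

After press 5 at (2,3):
1 1 1 1 0
0 0 0 1 0
1 1 0 0 0
1 1 0 1 0

After press 6 at (3,3):
1 1 1 1 0
0 0 0 1 0
1 1 0 1 0
1 1 1 0 1

Answer: 1 1 1 1 0
0 0 0 1 0
1 1 0 1 0
1 1 1 0 1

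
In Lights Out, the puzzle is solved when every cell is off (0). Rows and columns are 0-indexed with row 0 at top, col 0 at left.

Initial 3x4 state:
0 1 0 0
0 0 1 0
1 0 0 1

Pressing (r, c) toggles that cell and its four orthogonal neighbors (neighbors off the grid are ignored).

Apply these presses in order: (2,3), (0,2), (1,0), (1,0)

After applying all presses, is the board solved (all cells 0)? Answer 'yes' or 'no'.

Answer: no

Derivation:
After press 1 at (2,3):
0 1 0 0
0 0 1 1
1 0 1 0

After press 2 at (0,2):
0 0 1 1
0 0 0 1
1 0 1 0

After press 3 at (1,0):
1 0 1 1
1 1 0 1
0 0 1 0

After press 4 at (1,0):
0 0 1 1
0 0 0 1
1 0 1 0

Lights still on: 5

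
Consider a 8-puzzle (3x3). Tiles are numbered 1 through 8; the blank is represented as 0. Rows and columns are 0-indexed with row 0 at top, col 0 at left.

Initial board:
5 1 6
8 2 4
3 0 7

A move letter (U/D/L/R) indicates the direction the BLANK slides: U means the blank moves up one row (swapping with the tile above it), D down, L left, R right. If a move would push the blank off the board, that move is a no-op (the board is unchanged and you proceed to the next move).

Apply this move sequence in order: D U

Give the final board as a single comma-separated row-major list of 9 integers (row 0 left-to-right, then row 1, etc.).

After move 1 (D):
5 1 6
8 2 4
3 0 7

After move 2 (U):
5 1 6
8 0 4
3 2 7

Answer: 5, 1, 6, 8, 0, 4, 3, 2, 7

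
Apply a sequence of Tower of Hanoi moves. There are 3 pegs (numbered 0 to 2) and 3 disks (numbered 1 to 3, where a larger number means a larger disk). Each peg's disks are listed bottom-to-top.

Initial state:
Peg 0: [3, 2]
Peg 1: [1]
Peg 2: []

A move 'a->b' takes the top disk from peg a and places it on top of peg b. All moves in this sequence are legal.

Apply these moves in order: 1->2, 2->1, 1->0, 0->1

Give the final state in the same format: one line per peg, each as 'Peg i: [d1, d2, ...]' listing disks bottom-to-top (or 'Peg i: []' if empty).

After move 1 (1->2):
Peg 0: [3, 2]
Peg 1: []
Peg 2: [1]

After move 2 (2->1):
Peg 0: [3, 2]
Peg 1: [1]
Peg 2: []

After move 3 (1->0):
Peg 0: [3, 2, 1]
Peg 1: []
Peg 2: []

After move 4 (0->1):
Peg 0: [3, 2]
Peg 1: [1]
Peg 2: []

Answer: Peg 0: [3, 2]
Peg 1: [1]
Peg 2: []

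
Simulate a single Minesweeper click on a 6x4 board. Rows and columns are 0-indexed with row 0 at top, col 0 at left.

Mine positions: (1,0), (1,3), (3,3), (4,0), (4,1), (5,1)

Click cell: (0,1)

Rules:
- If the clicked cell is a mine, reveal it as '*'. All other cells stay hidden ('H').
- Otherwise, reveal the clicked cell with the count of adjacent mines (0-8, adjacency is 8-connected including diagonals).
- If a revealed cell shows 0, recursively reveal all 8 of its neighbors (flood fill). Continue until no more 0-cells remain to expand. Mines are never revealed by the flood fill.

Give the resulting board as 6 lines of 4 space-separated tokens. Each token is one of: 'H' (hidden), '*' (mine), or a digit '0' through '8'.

H 1 H H
H H H H
H H H H
H H H H
H H H H
H H H H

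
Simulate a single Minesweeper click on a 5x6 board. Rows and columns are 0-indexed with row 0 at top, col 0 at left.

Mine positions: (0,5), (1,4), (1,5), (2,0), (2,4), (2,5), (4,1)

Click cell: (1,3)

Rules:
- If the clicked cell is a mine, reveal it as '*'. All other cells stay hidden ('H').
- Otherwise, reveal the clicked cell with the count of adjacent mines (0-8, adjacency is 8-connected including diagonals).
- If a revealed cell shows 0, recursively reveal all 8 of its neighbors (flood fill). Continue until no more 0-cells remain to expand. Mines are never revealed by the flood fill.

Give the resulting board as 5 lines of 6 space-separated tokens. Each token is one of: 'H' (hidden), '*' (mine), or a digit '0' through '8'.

H H H H H H
H H H 2 H H
H H H H H H
H H H H H H
H H H H H H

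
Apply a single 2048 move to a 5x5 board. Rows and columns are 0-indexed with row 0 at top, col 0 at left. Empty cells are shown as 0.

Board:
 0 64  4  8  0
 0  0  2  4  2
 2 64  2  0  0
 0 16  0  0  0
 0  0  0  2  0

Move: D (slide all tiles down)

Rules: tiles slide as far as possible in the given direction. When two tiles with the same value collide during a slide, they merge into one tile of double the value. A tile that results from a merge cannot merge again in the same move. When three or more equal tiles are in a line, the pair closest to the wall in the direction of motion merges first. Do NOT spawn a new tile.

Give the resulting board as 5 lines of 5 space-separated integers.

Slide down:
col 0: [0, 0, 2, 0, 0] -> [0, 0, 0, 0, 2]
col 1: [64, 0, 64, 16, 0] -> [0, 0, 0, 128, 16]
col 2: [4, 2, 2, 0, 0] -> [0, 0, 0, 4, 4]
col 3: [8, 4, 0, 0, 2] -> [0, 0, 8, 4, 2]
col 4: [0, 2, 0, 0, 0] -> [0, 0, 0, 0, 2]

Answer:   0   0   0   0   0
  0   0   0   0   0
  0   0   0   8   0
  0 128   4   4   0
  2  16   4   2   2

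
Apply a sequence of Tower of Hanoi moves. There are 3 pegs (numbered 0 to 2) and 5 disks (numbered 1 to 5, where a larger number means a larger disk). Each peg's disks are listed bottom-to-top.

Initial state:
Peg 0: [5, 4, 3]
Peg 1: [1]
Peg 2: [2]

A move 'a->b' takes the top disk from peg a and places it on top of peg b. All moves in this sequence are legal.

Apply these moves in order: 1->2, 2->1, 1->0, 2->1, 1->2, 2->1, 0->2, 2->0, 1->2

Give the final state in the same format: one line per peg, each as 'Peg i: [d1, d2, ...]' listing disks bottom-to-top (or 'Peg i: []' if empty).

Answer: Peg 0: [5, 4, 3, 1]
Peg 1: []
Peg 2: [2]

Derivation:
After move 1 (1->2):
Peg 0: [5, 4, 3]
Peg 1: []
Peg 2: [2, 1]

After move 2 (2->1):
Peg 0: [5, 4, 3]
Peg 1: [1]
Peg 2: [2]

After move 3 (1->0):
Peg 0: [5, 4, 3, 1]
Peg 1: []
Peg 2: [2]

After move 4 (2->1):
Peg 0: [5, 4, 3, 1]
Peg 1: [2]
Peg 2: []

After move 5 (1->2):
Peg 0: [5, 4, 3, 1]
Peg 1: []
Peg 2: [2]

After move 6 (2->1):
Peg 0: [5, 4, 3, 1]
Peg 1: [2]
Peg 2: []

After move 7 (0->2):
Peg 0: [5, 4, 3]
Peg 1: [2]
Peg 2: [1]

After move 8 (2->0):
Peg 0: [5, 4, 3, 1]
Peg 1: [2]
Peg 2: []

After move 9 (1->2):
Peg 0: [5, 4, 3, 1]
Peg 1: []
Peg 2: [2]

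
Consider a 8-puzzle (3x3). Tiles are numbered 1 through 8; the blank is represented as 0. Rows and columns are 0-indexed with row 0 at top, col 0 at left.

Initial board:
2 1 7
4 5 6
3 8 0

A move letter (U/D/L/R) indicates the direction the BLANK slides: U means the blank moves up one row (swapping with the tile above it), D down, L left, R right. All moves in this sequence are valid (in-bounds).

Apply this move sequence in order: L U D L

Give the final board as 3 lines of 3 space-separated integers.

After move 1 (L):
2 1 7
4 5 6
3 0 8

After move 2 (U):
2 1 7
4 0 6
3 5 8

After move 3 (D):
2 1 7
4 5 6
3 0 8

After move 4 (L):
2 1 7
4 5 6
0 3 8

Answer: 2 1 7
4 5 6
0 3 8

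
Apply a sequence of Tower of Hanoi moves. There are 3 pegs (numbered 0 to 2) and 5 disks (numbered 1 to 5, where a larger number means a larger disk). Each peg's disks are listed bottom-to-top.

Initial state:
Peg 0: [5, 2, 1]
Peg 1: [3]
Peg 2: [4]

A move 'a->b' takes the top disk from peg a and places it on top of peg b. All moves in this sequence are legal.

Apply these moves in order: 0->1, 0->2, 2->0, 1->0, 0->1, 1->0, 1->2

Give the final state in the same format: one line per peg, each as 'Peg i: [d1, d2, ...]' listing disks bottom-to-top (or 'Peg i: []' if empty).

After move 1 (0->1):
Peg 0: [5, 2]
Peg 1: [3, 1]
Peg 2: [4]

After move 2 (0->2):
Peg 0: [5]
Peg 1: [3, 1]
Peg 2: [4, 2]

After move 3 (2->0):
Peg 0: [5, 2]
Peg 1: [3, 1]
Peg 2: [4]

After move 4 (1->0):
Peg 0: [5, 2, 1]
Peg 1: [3]
Peg 2: [4]

After move 5 (0->1):
Peg 0: [5, 2]
Peg 1: [3, 1]
Peg 2: [4]

After move 6 (1->0):
Peg 0: [5, 2, 1]
Peg 1: [3]
Peg 2: [4]

After move 7 (1->2):
Peg 0: [5, 2, 1]
Peg 1: []
Peg 2: [4, 3]

Answer: Peg 0: [5, 2, 1]
Peg 1: []
Peg 2: [4, 3]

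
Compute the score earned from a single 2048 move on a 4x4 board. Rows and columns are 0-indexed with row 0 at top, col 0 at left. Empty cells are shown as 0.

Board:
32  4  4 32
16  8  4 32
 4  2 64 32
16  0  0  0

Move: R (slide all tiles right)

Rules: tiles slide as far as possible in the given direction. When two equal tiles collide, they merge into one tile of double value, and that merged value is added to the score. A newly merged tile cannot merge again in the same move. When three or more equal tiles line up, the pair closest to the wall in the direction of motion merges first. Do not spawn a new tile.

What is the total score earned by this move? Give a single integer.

Answer: 8

Derivation:
Slide right:
row 0: [32, 4, 4, 32] -> [0, 32, 8, 32]  score +8 (running 8)
row 1: [16, 8, 4, 32] -> [16, 8, 4, 32]  score +0 (running 8)
row 2: [4, 2, 64, 32] -> [4, 2, 64, 32]  score +0 (running 8)
row 3: [16, 0, 0, 0] -> [0, 0, 0, 16]  score +0 (running 8)
Board after move:
 0 32  8 32
16  8  4 32
 4  2 64 32
 0  0  0 16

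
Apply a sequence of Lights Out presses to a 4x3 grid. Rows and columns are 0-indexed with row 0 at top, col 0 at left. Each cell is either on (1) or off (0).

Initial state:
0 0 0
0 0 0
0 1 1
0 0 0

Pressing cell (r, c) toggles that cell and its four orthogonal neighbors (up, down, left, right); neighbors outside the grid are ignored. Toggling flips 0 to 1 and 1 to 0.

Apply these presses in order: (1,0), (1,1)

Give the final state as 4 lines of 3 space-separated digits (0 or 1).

After press 1 at (1,0):
1 0 0
1 1 0
1 1 1
0 0 0

After press 2 at (1,1):
1 1 0
0 0 1
1 0 1
0 0 0

Answer: 1 1 0
0 0 1
1 0 1
0 0 0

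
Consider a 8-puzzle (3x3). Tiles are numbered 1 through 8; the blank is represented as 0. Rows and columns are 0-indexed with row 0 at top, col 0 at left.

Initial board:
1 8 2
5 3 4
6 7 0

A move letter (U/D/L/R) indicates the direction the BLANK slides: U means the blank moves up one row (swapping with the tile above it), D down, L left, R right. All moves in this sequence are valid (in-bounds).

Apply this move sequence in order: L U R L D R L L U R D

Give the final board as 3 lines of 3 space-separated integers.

After move 1 (L):
1 8 2
5 3 4
6 0 7

After move 2 (U):
1 8 2
5 0 4
6 3 7

After move 3 (R):
1 8 2
5 4 0
6 3 7

After move 4 (L):
1 8 2
5 0 4
6 3 7

After move 5 (D):
1 8 2
5 3 4
6 0 7

After move 6 (R):
1 8 2
5 3 4
6 7 0

After move 7 (L):
1 8 2
5 3 4
6 0 7

After move 8 (L):
1 8 2
5 3 4
0 6 7

After move 9 (U):
1 8 2
0 3 4
5 6 7

After move 10 (R):
1 8 2
3 0 4
5 6 7

After move 11 (D):
1 8 2
3 6 4
5 0 7

Answer: 1 8 2
3 6 4
5 0 7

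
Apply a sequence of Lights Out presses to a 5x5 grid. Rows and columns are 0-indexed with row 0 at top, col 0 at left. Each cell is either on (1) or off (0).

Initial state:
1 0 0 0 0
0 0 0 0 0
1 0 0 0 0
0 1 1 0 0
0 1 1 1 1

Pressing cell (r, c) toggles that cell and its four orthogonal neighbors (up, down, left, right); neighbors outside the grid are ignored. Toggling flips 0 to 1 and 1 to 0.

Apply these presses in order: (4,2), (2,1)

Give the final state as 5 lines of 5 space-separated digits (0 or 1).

After press 1 at (4,2):
1 0 0 0 0
0 0 0 0 0
1 0 0 0 0
0 1 0 0 0
0 0 0 0 1

After press 2 at (2,1):
1 0 0 0 0
0 1 0 0 0
0 1 1 0 0
0 0 0 0 0
0 0 0 0 1

Answer: 1 0 0 0 0
0 1 0 0 0
0 1 1 0 0
0 0 0 0 0
0 0 0 0 1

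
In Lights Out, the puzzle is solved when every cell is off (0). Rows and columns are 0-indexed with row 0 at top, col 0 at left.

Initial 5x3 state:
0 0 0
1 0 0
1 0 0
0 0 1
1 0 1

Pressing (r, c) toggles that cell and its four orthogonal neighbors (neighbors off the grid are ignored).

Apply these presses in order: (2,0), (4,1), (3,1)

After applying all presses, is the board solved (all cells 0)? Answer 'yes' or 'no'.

After press 1 at (2,0):
0 0 0
0 0 0
0 1 0
1 0 1
1 0 1

After press 2 at (4,1):
0 0 0
0 0 0
0 1 0
1 1 1
0 1 0

After press 3 at (3,1):
0 0 0
0 0 0
0 0 0
0 0 0
0 0 0

Lights still on: 0

Answer: yes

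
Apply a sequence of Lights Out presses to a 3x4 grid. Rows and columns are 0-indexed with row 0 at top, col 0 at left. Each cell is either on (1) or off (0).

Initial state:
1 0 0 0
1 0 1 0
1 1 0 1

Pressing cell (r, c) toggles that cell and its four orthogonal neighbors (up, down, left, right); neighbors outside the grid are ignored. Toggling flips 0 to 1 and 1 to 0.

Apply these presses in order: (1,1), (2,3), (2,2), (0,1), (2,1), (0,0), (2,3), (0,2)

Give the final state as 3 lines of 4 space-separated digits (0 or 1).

Answer: 1 0 0 1
1 1 0 0
0 0 0 0

Derivation:
After press 1 at (1,1):
1 1 0 0
0 1 0 0
1 0 0 1

After press 2 at (2,3):
1 1 0 0
0 1 0 1
1 0 1 0

After press 3 at (2,2):
1 1 0 0
0 1 1 1
1 1 0 1

After press 4 at (0,1):
0 0 1 0
0 0 1 1
1 1 0 1

After press 5 at (2,1):
0 0 1 0
0 1 1 1
0 0 1 1

After press 6 at (0,0):
1 1 1 0
1 1 1 1
0 0 1 1

After press 7 at (2,3):
1 1 1 0
1 1 1 0
0 0 0 0

After press 8 at (0,2):
1 0 0 1
1 1 0 0
0 0 0 0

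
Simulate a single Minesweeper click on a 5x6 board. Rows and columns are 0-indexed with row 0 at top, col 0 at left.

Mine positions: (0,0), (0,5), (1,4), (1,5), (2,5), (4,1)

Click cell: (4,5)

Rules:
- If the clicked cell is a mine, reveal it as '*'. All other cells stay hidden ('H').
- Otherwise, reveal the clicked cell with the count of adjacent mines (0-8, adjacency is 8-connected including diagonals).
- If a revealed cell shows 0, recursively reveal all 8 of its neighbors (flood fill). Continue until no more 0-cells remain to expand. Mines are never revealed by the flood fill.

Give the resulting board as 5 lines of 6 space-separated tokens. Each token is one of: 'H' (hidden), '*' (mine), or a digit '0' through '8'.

H 1 0 1 H H
1 1 0 1 H H
0 0 0 1 3 H
1 1 1 0 1 1
H H 1 0 0 0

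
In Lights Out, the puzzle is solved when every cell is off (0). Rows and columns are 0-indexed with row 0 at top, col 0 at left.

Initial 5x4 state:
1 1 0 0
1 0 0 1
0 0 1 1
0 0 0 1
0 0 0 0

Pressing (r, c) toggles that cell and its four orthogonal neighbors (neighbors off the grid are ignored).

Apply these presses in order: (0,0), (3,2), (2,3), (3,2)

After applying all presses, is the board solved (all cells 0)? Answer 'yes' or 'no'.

Answer: yes

Derivation:
After press 1 at (0,0):
0 0 0 0
0 0 0 1
0 0 1 1
0 0 0 1
0 0 0 0

After press 2 at (3,2):
0 0 0 0
0 0 0 1
0 0 0 1
0 1 1 0
0 0 1 0

After press 3 at (2,3):
0 0 0 0
0 0 0 0
0 0 1 0
0 1 1 1
0 0 1 0

After press 4 at (3,2):
0 0 0 0
0 0 0 0
0 0 0 0
0 0 0 0
0 0 0 0

Lights still on: 0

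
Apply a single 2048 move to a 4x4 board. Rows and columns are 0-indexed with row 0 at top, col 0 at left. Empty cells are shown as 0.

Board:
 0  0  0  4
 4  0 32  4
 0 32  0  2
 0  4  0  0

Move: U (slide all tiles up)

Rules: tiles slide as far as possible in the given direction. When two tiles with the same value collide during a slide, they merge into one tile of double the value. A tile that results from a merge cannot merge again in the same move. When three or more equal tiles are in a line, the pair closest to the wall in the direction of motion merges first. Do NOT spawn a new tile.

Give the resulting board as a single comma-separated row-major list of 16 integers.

Answer: 4, 32, 32, 8, 0, 4, 0, 2, 0, 0, 0, 0, 0, 0, 0, 0

Derivation:
Slide up:
col 0: [0, 4, 0, 0] -> [4, 0, 0, 0]
col 1: [0, 0, 32, 4] -> [32, 4, 0, 0]
col 2: [0, 32, 0, 0] -> [32, 0, 0, 0]
col 3: [4, 4, 2, 0] -> [8, 2, 0, 0]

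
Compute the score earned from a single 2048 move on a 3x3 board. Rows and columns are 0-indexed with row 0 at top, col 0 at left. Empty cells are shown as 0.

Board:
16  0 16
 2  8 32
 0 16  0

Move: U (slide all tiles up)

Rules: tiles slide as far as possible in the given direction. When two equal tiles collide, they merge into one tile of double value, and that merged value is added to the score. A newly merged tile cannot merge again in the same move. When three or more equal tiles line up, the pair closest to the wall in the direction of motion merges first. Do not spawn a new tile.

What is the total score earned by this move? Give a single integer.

Slide up:
col 0: [16, 2, 0] -> [16, 2, 0]  score +0 (running 0)
col 1: [0, 8, 16] -> [8, 16, 0]  score +0 (running 0)
col 2: [16, 32, 0] -> [16, 32, 0]  score +0 (running 0)
Board after move:
16  8 16
 2 16 32
 0  0  0

Answer: 0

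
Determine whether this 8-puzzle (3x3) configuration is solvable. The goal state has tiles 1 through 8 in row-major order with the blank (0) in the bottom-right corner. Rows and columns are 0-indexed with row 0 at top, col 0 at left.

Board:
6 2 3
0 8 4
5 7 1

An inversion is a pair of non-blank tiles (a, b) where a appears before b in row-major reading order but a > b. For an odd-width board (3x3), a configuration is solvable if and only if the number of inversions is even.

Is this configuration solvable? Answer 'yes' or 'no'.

Inversions (pairs i<j in row-major order where tile[i] > tile[j] > 0): 14
14 is even, so the puzzle is solvable.

Answer: yes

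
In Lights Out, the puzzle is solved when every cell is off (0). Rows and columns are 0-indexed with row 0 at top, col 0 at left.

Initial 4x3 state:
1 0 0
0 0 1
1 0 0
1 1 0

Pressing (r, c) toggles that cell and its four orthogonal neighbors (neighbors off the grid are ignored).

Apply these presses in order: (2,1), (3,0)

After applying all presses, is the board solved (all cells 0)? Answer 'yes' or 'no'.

Answer: no

Derivation:
After press 1 at (2,1):
1 0 0
0 1 1
0 1 1
1 0 0

After press 2 at (3,0):
1 0 0
0 1 1
1 1 1
0 1 0

Lights still on: 7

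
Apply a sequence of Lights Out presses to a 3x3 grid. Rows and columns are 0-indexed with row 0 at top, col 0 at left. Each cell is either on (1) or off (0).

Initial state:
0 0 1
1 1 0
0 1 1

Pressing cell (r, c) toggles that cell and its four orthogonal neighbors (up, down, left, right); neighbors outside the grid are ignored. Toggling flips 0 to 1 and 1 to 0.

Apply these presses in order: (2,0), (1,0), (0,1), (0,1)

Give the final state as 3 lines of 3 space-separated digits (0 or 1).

Answer: 1 0 1
1 0 0
0 0 1

Derivation:
After press 1 at (2,0):
0 0 1
0 1 0
1 0 1

After press 2 at (1,0):
1 0 1
1 0 0
0 0 1

After press 3 at (0,1):
0 1 0
1 1 0
0 0 1

After press 4 at (0,1):
1 0 1
1 0 0
0 0 1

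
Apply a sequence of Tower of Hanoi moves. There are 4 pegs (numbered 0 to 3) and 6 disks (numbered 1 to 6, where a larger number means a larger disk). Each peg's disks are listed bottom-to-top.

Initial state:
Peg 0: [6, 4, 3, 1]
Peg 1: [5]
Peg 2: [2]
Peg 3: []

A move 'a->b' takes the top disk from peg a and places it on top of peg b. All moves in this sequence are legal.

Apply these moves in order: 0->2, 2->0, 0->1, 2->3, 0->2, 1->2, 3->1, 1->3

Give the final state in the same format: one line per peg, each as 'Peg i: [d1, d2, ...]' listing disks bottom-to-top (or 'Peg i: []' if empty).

After move 1 (0->2):
Peg 0: [6, 4, 3]
Peg 1: [5]
Peg 2: [2, 1]
Peg 3: []

After move 2 (2->0):
Peg 0: [6, 4, 3, 1]
Peg 1: [5]
Peg 2: [2]
Peg 3: []

After move 3 (0->1):
Peg 0: [6, 4, 3]
Peg 1: [5, 1]
Peg 2: [2]
Peg 3: []

After move 4 (2->3):
Peg 0: [6, 4, 3]
Peg 1: [5, 1]
Peg 2: []
Peg 3: [2]

After move 5 (0->2):
Peg 0: [6, 4]
Peg 1: [5, 1]
Peg 2: [3]
Peg 3: [2]

After move 6 (1->2):
Peg 0: [6, 4]
Peg 1: [5]
Peg 2: [3, 1]
Peg 3: [2]

After move 7 (3->1):
Peg 0: [6, 4]
Peg 1: [5, 2]
Peg 2: [3, 1]
Peg 3: []

After move 8 (1->3):
Peg 0: [6, 4]
Peg 1: [5]
Peg 2: [3, 1]
Peg 3: [2]

Answer: Peg 0: [6, 4]
Peg 1: [5]
Peg 2: [3, 1]
Peg 3: [2]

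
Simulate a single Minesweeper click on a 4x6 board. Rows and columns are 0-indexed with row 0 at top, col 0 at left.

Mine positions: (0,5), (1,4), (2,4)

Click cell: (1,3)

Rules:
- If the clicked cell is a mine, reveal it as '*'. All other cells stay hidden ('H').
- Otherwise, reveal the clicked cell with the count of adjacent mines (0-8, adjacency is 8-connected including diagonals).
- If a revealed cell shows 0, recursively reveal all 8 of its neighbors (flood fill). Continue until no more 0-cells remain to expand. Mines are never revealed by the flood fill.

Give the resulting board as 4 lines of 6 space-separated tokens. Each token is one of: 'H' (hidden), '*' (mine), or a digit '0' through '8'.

H H H H H H
H H H 2 H H
H H H H H H
H H H H H H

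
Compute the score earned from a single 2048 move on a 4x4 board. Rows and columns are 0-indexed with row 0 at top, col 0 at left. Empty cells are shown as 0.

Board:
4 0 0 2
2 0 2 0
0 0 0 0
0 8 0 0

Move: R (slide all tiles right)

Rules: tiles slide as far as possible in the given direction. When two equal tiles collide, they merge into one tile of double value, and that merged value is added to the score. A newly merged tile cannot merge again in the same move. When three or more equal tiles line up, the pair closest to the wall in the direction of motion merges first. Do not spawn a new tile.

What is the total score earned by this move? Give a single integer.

Slide right:
row 0: [4, 0, 0, 2] -> [0, 0, 4, 2]  score +0 (running 0)
row 1: [2, 0, 2, 0] -> [0, 0, 0, 4]  score +4 (running 4)
row 2: [0, 0, 0, 0] -> [0, 0, 0, 0]  score +0 (running 4)
row 3: [0, 8, 0, 0] -> [0, 0, 0, 8]  score +0 (running 4)
Board after move:
0 0 4 2
0 0 0 4
0 0 0 0
0 0 0 8

Answer: 4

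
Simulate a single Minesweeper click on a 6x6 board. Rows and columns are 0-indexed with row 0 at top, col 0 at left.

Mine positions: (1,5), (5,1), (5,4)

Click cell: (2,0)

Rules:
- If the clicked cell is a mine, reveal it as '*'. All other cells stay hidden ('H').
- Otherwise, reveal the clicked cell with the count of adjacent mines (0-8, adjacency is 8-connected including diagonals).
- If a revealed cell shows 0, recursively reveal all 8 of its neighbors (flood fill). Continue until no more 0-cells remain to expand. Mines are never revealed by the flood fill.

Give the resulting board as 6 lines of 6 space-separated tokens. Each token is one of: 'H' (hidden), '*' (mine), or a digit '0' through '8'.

0 0 0 0 1 H
0 0 0 0 1 H
0 0 0 0 1 1
0 0 0 0 0 0
1 1 1 1 1 1
H H H H H H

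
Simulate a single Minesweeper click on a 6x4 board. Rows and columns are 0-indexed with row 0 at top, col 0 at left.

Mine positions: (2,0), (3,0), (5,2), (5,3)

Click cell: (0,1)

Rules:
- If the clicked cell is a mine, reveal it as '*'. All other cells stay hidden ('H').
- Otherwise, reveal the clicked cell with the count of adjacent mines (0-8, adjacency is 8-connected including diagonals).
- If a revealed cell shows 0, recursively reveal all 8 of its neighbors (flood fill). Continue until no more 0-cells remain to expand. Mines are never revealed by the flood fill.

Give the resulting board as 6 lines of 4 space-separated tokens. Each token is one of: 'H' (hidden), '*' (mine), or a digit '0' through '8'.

0 0 0 0
1 1 0 0
H 2 0 0
H 2 0 0
H 2 2 2
H H H H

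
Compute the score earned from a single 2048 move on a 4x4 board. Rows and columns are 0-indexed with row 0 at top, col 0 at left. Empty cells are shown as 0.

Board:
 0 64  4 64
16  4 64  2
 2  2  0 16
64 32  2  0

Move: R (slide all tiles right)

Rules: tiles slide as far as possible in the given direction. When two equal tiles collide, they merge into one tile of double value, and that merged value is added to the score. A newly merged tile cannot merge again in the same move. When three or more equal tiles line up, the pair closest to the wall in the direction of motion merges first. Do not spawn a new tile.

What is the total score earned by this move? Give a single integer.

Slide right:
row 0: [0, 64, 4, 64] -> [0, 64, 4, 64]  score +0 (running 0)
row 1: [16, 4, 64, 2] -> [16, 4, 64, 2]  score +0 (running 0)
row 2: [2, 2, 0, 16] -> [0, 0, 4, 16]  score +4 (running 4)
row 3: [64, 32, 2, 0] -> [0, 64, 32, 2]  score +0 (running 4)
Board after move:
 0 64  4 64
16  4 64  2
 0  0  4 16
 0 64 32  2

Answer: 4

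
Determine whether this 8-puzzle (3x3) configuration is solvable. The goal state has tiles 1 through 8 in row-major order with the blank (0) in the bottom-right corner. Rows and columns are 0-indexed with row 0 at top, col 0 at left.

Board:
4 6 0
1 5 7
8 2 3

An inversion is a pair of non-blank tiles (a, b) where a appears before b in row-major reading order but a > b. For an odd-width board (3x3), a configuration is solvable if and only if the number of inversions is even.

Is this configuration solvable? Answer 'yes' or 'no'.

Answer: no

Derivation:
Inversions (pairs i<j in row-major order where tile[i] > tile[j] > 0): 13
13 is odd, so the puzzle is not solvable.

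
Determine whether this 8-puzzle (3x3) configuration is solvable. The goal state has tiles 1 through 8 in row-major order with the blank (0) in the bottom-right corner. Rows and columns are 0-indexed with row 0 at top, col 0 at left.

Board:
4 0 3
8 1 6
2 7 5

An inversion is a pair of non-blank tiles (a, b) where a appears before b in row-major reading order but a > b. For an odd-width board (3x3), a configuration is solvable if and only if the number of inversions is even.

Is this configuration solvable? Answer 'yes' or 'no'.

Inversions (pairs i<j in row-major order where tile[i] > tile[j] > 0): 13
13 is odd, so the puzzle is not solvable.

Answer: no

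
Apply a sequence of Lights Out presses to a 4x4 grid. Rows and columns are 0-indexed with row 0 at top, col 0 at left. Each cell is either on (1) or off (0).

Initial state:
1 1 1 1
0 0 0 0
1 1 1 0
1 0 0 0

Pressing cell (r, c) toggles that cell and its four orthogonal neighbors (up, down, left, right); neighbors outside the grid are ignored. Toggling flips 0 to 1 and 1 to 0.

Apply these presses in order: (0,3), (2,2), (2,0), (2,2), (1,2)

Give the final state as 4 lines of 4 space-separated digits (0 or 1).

Answer: 1 1 1 0
1 1 1 0
0 0 0 0
0 0 0 0

Derivation:
After press 1 at (0,3):
1 1 0 0
0 0 0 1
1 1 1 0
1 0 0 0

After press 2 at (2,2):
1 1 0 0
0 0 1 1
1 0 0 1
1 0 1 0

After press 3 at (2,0):
1 1 0 0
1 0 1 1
0 1 0 1
0 0 1 0

After press 4 at (2,2):
1 1 0 0
1 0 0 1
0 0 1 0
0 0 0 0

After press 5 at (1,2):
1 1 1 0
1 1 1 0
0 0 0 0
0 0 0 0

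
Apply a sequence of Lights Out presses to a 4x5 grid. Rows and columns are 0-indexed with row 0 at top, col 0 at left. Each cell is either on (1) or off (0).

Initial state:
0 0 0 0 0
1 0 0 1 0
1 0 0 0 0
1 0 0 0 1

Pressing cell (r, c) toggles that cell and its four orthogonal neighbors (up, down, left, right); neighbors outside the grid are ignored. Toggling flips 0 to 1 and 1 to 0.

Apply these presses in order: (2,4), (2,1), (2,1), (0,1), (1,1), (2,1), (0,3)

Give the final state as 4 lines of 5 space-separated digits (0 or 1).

After press 1 at (2,4):
0 0 0 0 0
1 0 0 1 1
1 0 0 1 1
1 0 0 0 0

After press 2 at (2,1):
0 0 0 0 0
1 1 0 1 1
0 1 1 1 1
1 1 0 0 0

After press 3 at (2,1):
0 0 0 0 0
1 0 0 1 1
1 0 0 1 1
1 0 0 0 0

After press 4 at (0,1):
1 1 1 0 0
1 1 0 1 1
1 0 0 1 1
1 0 0 0 0

After press 5 at (1,1):
1 0 1 0 0
0 0 1 1 1
1 1 0 1 1
1 0 0 0 0

After press 6 at (2,1):
1 0 1 0 0
0 1 1 1 1
0 0 1 1 1
1 1 0 0 0

After press 7 at (0,3):
1 0 0 1 1
0 1 1 0 1
0 0 1 1 1
1 1 0 0 0

Answer: 1 0 0 1 1
0 1 1 0 1
0 0 1 1 1
1 1 0 0 0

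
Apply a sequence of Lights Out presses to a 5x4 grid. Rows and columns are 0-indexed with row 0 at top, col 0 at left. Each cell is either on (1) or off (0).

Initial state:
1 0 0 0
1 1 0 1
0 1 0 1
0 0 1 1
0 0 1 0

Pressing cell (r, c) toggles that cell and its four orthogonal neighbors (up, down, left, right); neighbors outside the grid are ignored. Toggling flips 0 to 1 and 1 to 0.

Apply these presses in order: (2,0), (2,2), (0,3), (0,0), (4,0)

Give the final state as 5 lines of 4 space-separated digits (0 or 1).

After press 1 at (2,0):
1 0 0 0
0 1 0 1
1 0 0 1
1 0 1 1
0 0 1 0

After press 2 at (2,2):
1 0 0 0
0 1 1 1
1 1 1 0
1 0 0 1
0 0 1 0

After press 3 at (0,3):
1 0 1 1
0 1 1 0
1 1 1 0
1 0 0 1
0 0 1 0

After press 4 at (0,0):
0 1 1 1
1 1 1 0
1 1 1 0
1 0 0 1
0 0 1 0

After press 5 at (4,0):
0 1 1 1
1 1 1 0
1 1 1 0
0 0 0 1
1 1 1 0

Answer: 0 1 1 1
1 1 1 0
1 1 1 0
0 0 0 1
1 1 1 0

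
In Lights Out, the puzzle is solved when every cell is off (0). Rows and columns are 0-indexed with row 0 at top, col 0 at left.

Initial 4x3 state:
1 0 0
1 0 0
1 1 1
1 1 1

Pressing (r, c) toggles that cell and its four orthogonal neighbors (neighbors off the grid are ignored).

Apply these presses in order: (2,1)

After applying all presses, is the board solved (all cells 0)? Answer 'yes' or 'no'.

After press 1 at (2,1):
1 0 0
1 1 0
0 0 0
1 0 1

Lights still on: 5

Answer: no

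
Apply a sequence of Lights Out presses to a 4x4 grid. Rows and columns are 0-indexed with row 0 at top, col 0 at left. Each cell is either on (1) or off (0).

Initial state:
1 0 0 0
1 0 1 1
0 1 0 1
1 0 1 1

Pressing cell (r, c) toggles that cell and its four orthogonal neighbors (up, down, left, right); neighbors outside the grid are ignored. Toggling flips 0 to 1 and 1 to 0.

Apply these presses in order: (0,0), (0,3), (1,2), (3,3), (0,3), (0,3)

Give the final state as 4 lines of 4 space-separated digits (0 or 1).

Answer: 0 1 0 1
0 1 0 1
0 1 1 0
1 0 0 0

Derivation:
After press 1 at (0,0):
0 1 0 0
0 0 1 1
0 1 0 1
1 0 1 1

After press 2 at (0,3):
0 1 1 1
0 0 1 0
0 1 0 1
1 0 1 1

After press 3 at (1,2):
0 1 0 1
0 1 0 1
0 1 1 1
1 0 1 1

After press 4 at (3,3):
0 1 0 1
0 1 0 1
0 1 1 0
1 0 0 0

After press 5 at (0,3):
0 1 1 0
0 1 0 0
0 1 1 0
1 0 0 0

After press 6 at (0,3):
0 1 0 1
0 1 0 1
0 1 1 0
1 0 0 0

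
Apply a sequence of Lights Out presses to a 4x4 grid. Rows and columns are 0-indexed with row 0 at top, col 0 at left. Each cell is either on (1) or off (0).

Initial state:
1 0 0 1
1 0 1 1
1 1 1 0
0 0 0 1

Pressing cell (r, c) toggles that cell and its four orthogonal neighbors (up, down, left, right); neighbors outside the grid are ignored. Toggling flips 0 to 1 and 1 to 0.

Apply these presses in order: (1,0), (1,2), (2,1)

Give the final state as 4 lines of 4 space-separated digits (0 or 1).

After press 1 at (1,0):
0 0 0 1
0 1 1 1
0 1 1 0
0 0 0 1

After press 2 at (1,2):
0 0 1 1
0 0 0 0
0 1 0 0
0 0 0 1

After press 3 at (2,1):
0 0 1 1
0 1 0 0
1 0 1 0
0 1 0 1

Answer: 0 0 1 1
0 1 0 0
1 0 1 0
0 1 0 1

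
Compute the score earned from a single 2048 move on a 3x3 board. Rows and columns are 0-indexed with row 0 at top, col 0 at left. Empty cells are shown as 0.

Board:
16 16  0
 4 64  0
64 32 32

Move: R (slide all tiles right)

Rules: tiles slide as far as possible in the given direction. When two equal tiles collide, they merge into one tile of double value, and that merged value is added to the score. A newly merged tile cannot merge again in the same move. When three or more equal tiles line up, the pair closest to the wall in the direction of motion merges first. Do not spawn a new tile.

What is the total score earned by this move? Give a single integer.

Slide right:
row 0: [16, 16, 0] -> [0, 0, 32]  score +32 (running 32)
row 1: [4, 64, 0] -> [0, 4, 64]  score +0 (running 32)
row 2: [64, 32, 32] -> [0, 64, 64]  score +64 (running 96)
Board after move:
 0  0 32
 0  4 64
 0 64 64

Answer: 96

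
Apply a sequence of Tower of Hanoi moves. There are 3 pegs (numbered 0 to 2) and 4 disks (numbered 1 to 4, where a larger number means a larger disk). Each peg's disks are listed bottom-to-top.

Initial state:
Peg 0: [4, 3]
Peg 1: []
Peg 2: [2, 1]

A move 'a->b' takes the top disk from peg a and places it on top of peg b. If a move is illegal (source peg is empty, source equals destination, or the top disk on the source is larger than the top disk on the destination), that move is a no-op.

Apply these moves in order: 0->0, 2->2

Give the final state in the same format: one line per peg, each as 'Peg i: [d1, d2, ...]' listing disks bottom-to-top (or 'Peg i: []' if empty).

After move 1 (0->0):
Peg 0: [4, 3]
Peg 1: []
Peg 2: [2, 1]

After move 2 (2->2):
Peg 0: [4, 3]
Peg 1: []
Peg 2: [2, 1]

Answer: Peg 0: [4, 3]
Peg 1: []
Peg 2: [2, 1]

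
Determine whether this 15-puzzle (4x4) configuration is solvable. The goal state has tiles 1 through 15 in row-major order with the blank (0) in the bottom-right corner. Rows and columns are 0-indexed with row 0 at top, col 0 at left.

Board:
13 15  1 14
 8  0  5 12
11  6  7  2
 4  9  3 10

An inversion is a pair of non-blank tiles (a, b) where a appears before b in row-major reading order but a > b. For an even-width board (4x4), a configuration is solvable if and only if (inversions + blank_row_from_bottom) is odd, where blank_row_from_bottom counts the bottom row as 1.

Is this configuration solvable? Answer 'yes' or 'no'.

Answer: yes

Derivation:
Inversions: 68
Blank is in row 1 (0-indexed from top), which is row 3 counting from the bottom (bottom = 1).
68 + 3 = 71, which is odd, so the puzzle is solvable.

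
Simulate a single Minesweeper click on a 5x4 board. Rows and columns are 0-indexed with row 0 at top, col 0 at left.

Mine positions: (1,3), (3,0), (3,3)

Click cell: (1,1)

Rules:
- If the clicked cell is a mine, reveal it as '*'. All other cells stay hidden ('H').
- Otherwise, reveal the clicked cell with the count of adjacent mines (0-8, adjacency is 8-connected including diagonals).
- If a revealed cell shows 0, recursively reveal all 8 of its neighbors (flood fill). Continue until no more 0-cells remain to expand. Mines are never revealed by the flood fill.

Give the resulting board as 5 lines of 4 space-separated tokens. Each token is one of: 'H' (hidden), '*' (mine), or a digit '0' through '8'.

0 0 1 H
0 0 1 H
1 1 2 H
H H H H
H H H H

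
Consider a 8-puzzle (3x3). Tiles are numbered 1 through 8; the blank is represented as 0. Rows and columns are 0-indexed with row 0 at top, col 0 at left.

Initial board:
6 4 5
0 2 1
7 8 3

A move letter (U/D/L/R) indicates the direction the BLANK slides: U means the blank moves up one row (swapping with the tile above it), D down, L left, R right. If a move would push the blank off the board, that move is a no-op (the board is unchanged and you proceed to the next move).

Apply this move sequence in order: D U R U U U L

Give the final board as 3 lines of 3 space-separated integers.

Answer: 0 6 5
2 4 1
7 8 3

Derivation:
After move 1 (D):
6 4 5
7 2 1
0 8 3

After move 2 (U):
6 4 5
0 2 1
7 8 3

After move 3 (R):
6 4 5
2 0 1
7 8 3

After move 4 (U):
6 0 5
2 4 1
7 8 3

After move 5 (U):
6 0 5
2 4 1
7 8 3

After move 6 (U):
6 0 5
2 4 1
7 8 3

After move 7 (L):
0 6 5
2 4 1
7 8 3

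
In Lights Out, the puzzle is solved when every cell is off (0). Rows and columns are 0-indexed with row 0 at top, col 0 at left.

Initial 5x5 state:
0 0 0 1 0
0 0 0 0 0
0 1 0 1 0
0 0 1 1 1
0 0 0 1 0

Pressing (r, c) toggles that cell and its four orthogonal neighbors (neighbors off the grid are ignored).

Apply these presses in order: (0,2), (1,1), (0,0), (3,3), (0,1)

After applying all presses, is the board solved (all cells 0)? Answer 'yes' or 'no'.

After press 1 at (0,2):
0 1 1 0 0
0 0 1 0 0
0 1 0 1 0
0 0 1 1 1
0 0 0 1 0

After press 2 at (1,1):
0 0 1 0 0
1 1 0 0 0
0 0 0 1 0
0 0 1 1 1
0 0 0 1 0

After press 3 at (0,0):
1 1 1 0 0
0 1 0 0 0
0 0 0 1 0
0 0 1 1 1
0 0 0 1 0

After press 4 at (3,3):
1 1 1 0 0
0 1 0 0 0
0 0 0 0 0
0 0 0 0 0
0 0 0 0 0

After press 5 at (0,1):
0 0 0 0 0
0 0 0 0 0
0 0 0 0 0
0 0 0 0 0
0 0 0 0 0

Lights still on: 0

Answer: yes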